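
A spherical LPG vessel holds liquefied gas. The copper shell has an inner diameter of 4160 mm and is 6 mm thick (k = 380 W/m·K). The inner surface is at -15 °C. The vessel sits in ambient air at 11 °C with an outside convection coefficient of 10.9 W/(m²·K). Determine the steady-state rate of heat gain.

Q ≈ 15500 W

Radial (spherical) resistances in series:
R_copper shell = (1/2.08 − 1/2.086)/(4π×380) = 2.896×10^-7 K/W
R_outer film = 1/(h·4πr_o²) = 1/(10.9×4π×2.086²) = 0.001678 K/W
R_total = 0.001678 K/W
Q = ΔT/R_total = 26/0.001678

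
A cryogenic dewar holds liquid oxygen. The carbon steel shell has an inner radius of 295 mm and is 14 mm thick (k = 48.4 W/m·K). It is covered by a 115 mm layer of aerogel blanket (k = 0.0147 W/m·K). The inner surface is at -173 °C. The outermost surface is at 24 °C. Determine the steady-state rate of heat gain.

Radial (spherical) resistances in series:
R_carbon steel shell = (1/0.295 − 1/0.309)/(4π×48.4) = 2.525×10^-4 K/W
R_aerogel blanket = (1/0.309 − 1/0.424)/(4π×0.0147) = 4.752 K/W
R_total = 4.752 K/W
Q = ΔT/R_total = 197/4.752

Q ≈ 41.5 W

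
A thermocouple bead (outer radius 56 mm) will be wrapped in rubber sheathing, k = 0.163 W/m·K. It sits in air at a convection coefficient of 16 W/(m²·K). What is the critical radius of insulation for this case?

r_cr ≈ 20.4 mm

For a sphere r_cr = 2k/h = 2×0.163/16
r_cr = 20.4 mm; since the bare radius (56 mm) is above r_cr, any added insulation will reduce heat loss.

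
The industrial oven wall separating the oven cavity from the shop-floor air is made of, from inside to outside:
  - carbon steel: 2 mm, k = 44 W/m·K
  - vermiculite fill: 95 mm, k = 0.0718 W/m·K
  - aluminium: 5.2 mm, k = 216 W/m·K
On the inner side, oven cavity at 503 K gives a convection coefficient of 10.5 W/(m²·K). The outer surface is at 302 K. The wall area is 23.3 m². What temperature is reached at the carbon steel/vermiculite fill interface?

T ≈ 489 K

Model the wall as resistances in series:
R_inner film = 1/(h_i·A) = 1/(10.5×23.3) = 0.004087 K/W
R_carbon steel = L/(kA) = 0.002/(44×23.3) = 1.951×10^-6 K/W
R_vermiculite fill = L/(kA) = 0.095/(0.0718×23.3) = 0.05679 K/W
R_aluminium = L/(kA) = 0.0052/(216×23.3) = 1.033×10^-6 K/W
R_total = 0.06088 K/W;  Q = ΔT/R_total = 201/0.06088 = 3302 W
T_interface = T_inner − Q·ΣR(inner→interface) = 503 − 3300×0.004089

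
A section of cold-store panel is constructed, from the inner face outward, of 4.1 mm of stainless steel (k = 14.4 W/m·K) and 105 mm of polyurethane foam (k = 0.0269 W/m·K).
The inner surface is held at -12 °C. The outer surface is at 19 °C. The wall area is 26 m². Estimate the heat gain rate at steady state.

Treating each layer as a thermal resistance in series:
R_stainless steel = L/(kA) = 0.0041/(14.4×26) = 1.095×10^-5 K/W
R_polyurethane foam = L/(kA) = 0.105/(0.0269×26) = 0.1501 K/W
R_total = 0.1501 K/W
Q = ΔT / R_total = 31 / 0.1501

Q ≈ 206 W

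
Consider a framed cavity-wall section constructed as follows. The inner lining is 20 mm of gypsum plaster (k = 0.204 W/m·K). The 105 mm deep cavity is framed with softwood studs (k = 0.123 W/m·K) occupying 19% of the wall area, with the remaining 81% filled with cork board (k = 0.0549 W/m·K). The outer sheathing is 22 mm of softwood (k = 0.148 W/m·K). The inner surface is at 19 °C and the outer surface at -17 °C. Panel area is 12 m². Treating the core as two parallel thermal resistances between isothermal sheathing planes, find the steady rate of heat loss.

Q ≈ 241 W

Sheathing layers in series; stud and cavity paths in parallel between them.
R_inner = 0.02/(0.204×12) = 0.00817 K/W
R_stud  = 0.105/(0.123×0.19×12) = 0.3744 K/W
R_cav   = 0.105/(0.0549×0.81×12) = 0.1968 K/W
1/R_core = 1/R_stud + 1/R_cav → R_core = 0.129 K/W
R_outer = 0.022/(0.148×12) = 0.01239 K/W
R_total = 0.1495 K/W
Q = ΔT/R_total = 36/0.1495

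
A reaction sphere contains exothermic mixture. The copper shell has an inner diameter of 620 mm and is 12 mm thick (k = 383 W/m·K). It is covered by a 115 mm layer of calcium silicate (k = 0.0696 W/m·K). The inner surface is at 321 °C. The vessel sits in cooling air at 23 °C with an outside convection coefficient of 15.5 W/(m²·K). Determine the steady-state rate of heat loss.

Each spherical layer contributes R = (1/r_i − 1/r_o)/(4πk):
R_copper shell = (1/0.31 − 1/0.322)/(4π×383) = 2.498×10^-5 K/W
R_calcium silicate = (1/0.322 − 1/0.437)/(4π×0.0696) = 0.9344 K/W
R_outer film = 1/(h·4πr_o²) = 1/(15.5×4π×0.437²) = 0.02688 K/W
R_total = 0.9613 K/W
Q = ΔT/R_total = 298/0.9613

Q ≈ 310 W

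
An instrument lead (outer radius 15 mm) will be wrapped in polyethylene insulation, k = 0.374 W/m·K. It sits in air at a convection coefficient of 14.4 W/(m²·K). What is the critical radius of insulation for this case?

r_cr ≈ 26 mm

For a cylinder r_cr = k/h = 0.374/14.4
r_cr = 26 mm; since the bare radius (15 mm) is below r_cr, adding a thin layer of insulation will *increase* heat loss.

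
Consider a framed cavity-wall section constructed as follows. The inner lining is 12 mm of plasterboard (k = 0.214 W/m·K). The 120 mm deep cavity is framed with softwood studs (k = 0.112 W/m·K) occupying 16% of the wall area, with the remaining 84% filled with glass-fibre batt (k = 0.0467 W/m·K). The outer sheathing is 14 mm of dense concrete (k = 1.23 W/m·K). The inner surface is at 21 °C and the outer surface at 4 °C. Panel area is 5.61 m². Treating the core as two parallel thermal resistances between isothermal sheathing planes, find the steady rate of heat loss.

Q ≈ 44 W

Sheathing layers in series; stud and cavity paths in parallel between them.
R_inner = 0.012/(0.214×5.61) = 0.009996 K/W
R_stud  = 0.12/(0.112×0.16×5.61) = 1.194 K/W
R_cav   = 0.12/(0.0467×0.84×5.61) = 0.5453 K/W
1/R_core = 1/R_stud + 1/R_cav → R_core = 0.3743 K/W
R_outer = 0.014/(1.23×5.61) = 0.002029 K/W
R_total = 0.3863 K/W
Q = ΔT/R_total = 17/0.3863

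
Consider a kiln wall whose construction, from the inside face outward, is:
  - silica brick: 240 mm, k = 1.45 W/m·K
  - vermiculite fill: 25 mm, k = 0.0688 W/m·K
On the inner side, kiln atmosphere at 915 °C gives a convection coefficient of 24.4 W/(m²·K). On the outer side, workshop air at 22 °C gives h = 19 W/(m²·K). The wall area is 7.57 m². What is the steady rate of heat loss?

Model the wall as resistances in series:
R_inner film = 1/(h_i·A) = 1/(24.4×7.57) = 0.005414 K/W
R_silica brick = L/(kA) = 0.24/(1.45×7.57) = 0.02186 K/W
R_vermiculite fill = L/(kA) = 0.025/(0.0688×7.57) = 0.048 K/W
R_outer film = 1/(h_o·A) = 1/(19×7.57) = 0.006953 K/W
R_total = 0.08223 K/W
Q = ΔT / R_total = 893 / 0.08223

Q ≈ 10900 W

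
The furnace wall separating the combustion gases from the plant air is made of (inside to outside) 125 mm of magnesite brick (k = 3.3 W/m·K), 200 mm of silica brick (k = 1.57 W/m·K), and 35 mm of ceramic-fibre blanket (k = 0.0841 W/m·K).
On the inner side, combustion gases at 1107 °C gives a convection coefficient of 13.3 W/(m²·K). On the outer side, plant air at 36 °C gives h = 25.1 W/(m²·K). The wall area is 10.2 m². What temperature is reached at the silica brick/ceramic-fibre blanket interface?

T ≈ 737 °C

Model the wall as resistances in series:
R_inner film = 1/(h_i·A) = 1/(13.3×10.2) = 0.007371 K/W
R_magnesite brick = L/(kA) = 0.125/(3.3×10.2) = 0.003714 K/W
R_silica brick = L/(kA) = 0.2/(1.57×10.2) = 0.01249 K/W
R_ceramic-fibre blanket = L/(kA) = 0.035/(0.0841×10.2) = 0.0408 K/W
R_outer film = 1/(h_o·A) = 1/(25.1×10.2) = 0.003906 K/W
R_total = 0.06828 K/W;  Q = ΔT/R_total = 1071/0.06828 = 15690 W
T_interface = T_inner − Q·ΣR(inner→interface) = 1107 − 15700×0.02357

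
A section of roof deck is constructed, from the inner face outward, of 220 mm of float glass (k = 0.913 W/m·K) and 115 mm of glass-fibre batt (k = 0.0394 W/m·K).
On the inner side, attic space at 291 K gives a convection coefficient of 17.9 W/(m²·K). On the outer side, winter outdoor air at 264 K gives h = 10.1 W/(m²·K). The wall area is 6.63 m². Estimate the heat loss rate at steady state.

Model the wall as resistances in series:
R_inner film = 1/(h_i·A) = 1/(17.9×6.63) = 0.008426 K/W
R_float glass = L/(kA) = 0.22/(0.913×6.63) = 0.03634 K/W
R_glass-fibre batt = L/(kA) = 0.115/(0.0394×6.63) = 0.4402 K/W
R_outer film = 1/(h_o·A) = 1/(10.1×6.63) = 0.01493 K/W
R_total = 0.4999 K/W
Q = ΔT / R_total = 27 / 0.4999

Q ≈ 54 W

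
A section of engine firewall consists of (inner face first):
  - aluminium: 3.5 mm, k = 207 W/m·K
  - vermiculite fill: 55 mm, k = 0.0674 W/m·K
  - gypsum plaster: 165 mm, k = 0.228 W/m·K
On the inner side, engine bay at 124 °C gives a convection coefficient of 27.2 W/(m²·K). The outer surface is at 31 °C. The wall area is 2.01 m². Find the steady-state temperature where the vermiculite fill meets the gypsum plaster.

Series thermal resistances:
R_inner film = 1/(h_i·A) = 1/(27.2×2.01) = 0.01829 K/W
R_aluminium = L/(kA) = 0.0035/(207×2.01) = 8.412×10^-6 K/W
R_vermiculite fill = L/(kA) = 0.055/(0.0674×2.01) = 0.406 K/W
R_gypsum plaster = L/(kA) = 0.165/(0.228×2.01) = 0.36 K/W
R_total = 0.7843 K/W;  Q = ΔT/R_total = 93/0.7843 = 118.6 W
T_interface = T_inner − Q·ΣR(inner→interface) = 124 − 119×0.4243

T ≈ 73.7 °C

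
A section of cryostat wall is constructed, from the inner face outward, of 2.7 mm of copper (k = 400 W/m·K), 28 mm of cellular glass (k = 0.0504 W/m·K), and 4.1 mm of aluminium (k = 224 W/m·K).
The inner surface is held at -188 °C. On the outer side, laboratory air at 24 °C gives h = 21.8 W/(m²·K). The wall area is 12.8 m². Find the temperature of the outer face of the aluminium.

T ≈ 7.83 °C

Thermal resistances in series:
R_copper = L/(kA) = 0.0027/(400×12.8) = 5.273×10^-7 K/W
R_cellular glass = L/(kA) = 0.028/(0.0504×12.8) = 0.0434 K/W
R_aluminium = L/(kA) = 0.0041/(224×12.8) = 1.43×10^-6 K/W
R_outer film = 1/(h_o·A) = 1/(21.8×12.8) = 0.003584 K/W
R_total = 0.04699 K/W;  Q = ΔT/R_total = 212/0.04699 = 4512 W
T_interface = T_inner + Q·ΣR(inner→interface) = -188 + 4510×0.0434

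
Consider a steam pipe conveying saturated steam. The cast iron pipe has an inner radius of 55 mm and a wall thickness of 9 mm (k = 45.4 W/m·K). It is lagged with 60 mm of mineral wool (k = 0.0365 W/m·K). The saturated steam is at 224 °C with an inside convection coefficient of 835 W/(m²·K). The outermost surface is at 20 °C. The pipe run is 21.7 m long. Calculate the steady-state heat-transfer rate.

Q ≈ 1530 W

Treating each annulus and film as a series resistance:
R_inner film = 1/(h_i·2πr₁L) = 1/(835×2π×0.055×21.7) = 1.597×10^-4 K/W
R_cast iron pipe wall = ln(64/55)/(2π×45.4×21.7) = 2.448×10^-5 K/W
R_mineral wool = ln(124/64)/(2π×0.0365×21.7) = 0.1329 K/W
R_total = 0.1331 K/W
Q = ΔT/R_total = 204/0.1331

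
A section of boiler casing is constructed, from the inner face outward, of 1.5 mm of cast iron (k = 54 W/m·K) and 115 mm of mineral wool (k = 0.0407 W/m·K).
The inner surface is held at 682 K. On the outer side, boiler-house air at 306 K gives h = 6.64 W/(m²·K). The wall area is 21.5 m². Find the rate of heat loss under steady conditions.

Q ≈ 2720 W

Series thermal resistances:
R_cast iron = L/(kA) = 0.0015/(54×21.5) = 1.292×10^-6 K/W
R_mineral wool = L/(kA) = 0.115/(0.0407×21.5) = 0.1314 K/W
R_outer film = 1/(h_o·A) = 1/(6.64×21.5) = 0.007005 K/W
R_total = 0.1384 K/W
Q = ΔT / R_total = 376 / 0.1384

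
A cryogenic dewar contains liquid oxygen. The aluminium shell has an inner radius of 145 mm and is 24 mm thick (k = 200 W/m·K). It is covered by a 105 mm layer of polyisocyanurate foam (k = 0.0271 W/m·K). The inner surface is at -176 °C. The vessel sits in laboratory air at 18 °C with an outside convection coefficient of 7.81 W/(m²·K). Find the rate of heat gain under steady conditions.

Q ≈ 28.6 W

Each spherical layer contributes R = (1/r_i − 1/r_o)/(4πk):
R_aluminium shell = (1/0.145 − 1/0.169)/(4π×200) = 3.897×10^-4 K/W
R_polyisocyanurate foam = (1/0.169 − 1/0.274)/(4π×0.0271) = 6.658 K/W
R_outer film = 1/(h·4πr_o²) = 1/(7.81×4π×0.274²) = 0.1357 K/W
R_total = 6.795 K/W
Q = ΔT/R_total = 194/6.795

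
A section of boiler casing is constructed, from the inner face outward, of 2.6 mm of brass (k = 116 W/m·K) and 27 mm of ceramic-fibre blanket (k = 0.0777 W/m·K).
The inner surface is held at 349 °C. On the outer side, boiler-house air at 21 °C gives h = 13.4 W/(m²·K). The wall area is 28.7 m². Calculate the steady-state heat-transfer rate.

Using the resistance-network approach (series):
R_brass = L/(kA) = 0.0026/(116×28.7) = 7.81×10^-7 K/W
R_ceramic-fibre blanket = L/(kA) = 0.027/(0.0777×28.7) = 0.01211 K/W
R_outer film = 1/(h_o·A) = 1/(13.4×28.7) = 0.0026 K/W
R_total = 0.01471 K/W
Q = ΔT / R_total = 328 / 0.01471

Q ≈ 22300 W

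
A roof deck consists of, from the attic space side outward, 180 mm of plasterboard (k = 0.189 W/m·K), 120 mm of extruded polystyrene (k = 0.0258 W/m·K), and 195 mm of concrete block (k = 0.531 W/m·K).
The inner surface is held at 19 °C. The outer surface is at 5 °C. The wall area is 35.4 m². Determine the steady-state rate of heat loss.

Thermal resistances in series:
R_plasterboard = L/(kA) = 0.18/(0.189×35.4) = 0.0269 K/W
R_extruded polystyrene = L/(kA) = 0.12/(0.0258×35.4) = 0.1314 K/W
R_concrete block = L/(kA) = 0.195/(0.531×35.4) = 0.01037 K/W
R_total = 0.1687 K/W
Q = ΔT / R_total = 14 / 0.1687

Q ≈ 83 W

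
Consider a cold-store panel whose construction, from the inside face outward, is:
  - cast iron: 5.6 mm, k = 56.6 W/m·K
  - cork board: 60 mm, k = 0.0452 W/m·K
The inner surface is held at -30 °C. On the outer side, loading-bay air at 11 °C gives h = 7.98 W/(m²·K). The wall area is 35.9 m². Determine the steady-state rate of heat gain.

Treating each layer as a thermal resistance in series:
R_cast iron = L/(kA) = 0.0056/(56.6×35.9) = 2.756×10^-6 K/W
R_cork board = L/(kA) = 0.06/(0.0452×35.9) = 0.03698 K/W
R_outer film = 1/(h_o·A) = 1/(7.98×35.9) = 0.003491 K/W
R_total = 0.04047 K/W
Q = ΔT / R_total = 41 / 0.04047

Q ≈ 1010 W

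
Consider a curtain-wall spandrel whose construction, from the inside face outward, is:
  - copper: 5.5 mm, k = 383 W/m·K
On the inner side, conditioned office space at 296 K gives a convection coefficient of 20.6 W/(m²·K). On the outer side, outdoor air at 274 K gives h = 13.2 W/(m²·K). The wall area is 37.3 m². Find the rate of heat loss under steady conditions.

Q ≈ 6600 W

Series thermal resistances:
R_inner film = 1/(h_i·A) = 1/(20.6×37.3) = 0.001301 K/W
R_copper = L/(kA) = 0.0055/(383×37.3) = 3.85×10^-7 K/W
R_outer film = 1/(h_o·A) = 1/(13.2×37.3) = 0.002031 K/W
R_total = 0.003333 K/W
Q = ΔT / R_total = 22 / 0.003333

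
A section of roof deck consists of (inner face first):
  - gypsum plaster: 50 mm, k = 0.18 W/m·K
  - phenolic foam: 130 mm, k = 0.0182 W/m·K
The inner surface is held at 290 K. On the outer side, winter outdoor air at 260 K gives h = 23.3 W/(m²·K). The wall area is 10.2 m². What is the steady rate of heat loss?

Q ≈ 41 W

Series thermal resistances:
R_gypsum plaster = L/(kA) = 0.05/(0.18×10.2) = 0.02723 K/W
R_phenolic foam = L/(kA) = 0.13/(0.0182×10.2) = 0.7003 K/W
R_outer film = 1/(h_o·A) = 1/(23.3×10.2) = 0.004208 K/W
R_total = 0.7317 K/W
Q = ΔT / R_total = 30 / 0.7317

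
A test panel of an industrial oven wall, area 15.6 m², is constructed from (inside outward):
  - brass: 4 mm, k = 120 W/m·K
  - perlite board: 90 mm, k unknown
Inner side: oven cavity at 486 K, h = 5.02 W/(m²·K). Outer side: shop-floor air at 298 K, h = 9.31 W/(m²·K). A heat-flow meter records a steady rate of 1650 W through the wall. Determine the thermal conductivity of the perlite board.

Model the wall as resistances in series:
R_inner film = 1/(h_i·A) = 1/(5.02×15.6) = 0.01277 K/W
R_brass = L/(kA) = 0.004/(120×15.6) = 2.137×10^-6 K/W
R_outer film = 1/(h_o·A) = 1/(9.31×15.6) = 0.006885 K/W
Sum of known resistances R_other = 0.01966 K/W
Total R = ΔT/Q = 188/1650 = 0.1139 K/W
R_perlite board = R_total − R_other = 0.09428 K/W
k = L/(R·A) = 0.09/(0.09428×15.6)

k ≈ 0.0612 W/(m·K)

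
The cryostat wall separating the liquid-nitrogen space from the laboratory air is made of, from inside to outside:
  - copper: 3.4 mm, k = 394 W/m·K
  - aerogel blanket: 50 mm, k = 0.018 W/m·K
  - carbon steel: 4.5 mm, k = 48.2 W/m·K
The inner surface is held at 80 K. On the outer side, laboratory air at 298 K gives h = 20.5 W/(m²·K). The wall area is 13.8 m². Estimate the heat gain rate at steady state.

Using the resistance-network approach (series):
R_copper = L/(kA) = 0.0034/(394×13.8) = 6.253×10^-7 K/W
R_aerogel blanket = L/(kA) = 0.05/(0.018×13.8) = 0.2013 K/W
R_carbon steel = L/(kA) = 0.0045/(48.2×13.8) = 6.765×10^-6 K/W
R_outer film = 1/(h_o·A) = 1/(20.5×13.8) = 0.003535 K/W
R_total = 0.2048 K/W
Q = ΔT / R_total = 218 / 0.2048

Q ≈ 1060 W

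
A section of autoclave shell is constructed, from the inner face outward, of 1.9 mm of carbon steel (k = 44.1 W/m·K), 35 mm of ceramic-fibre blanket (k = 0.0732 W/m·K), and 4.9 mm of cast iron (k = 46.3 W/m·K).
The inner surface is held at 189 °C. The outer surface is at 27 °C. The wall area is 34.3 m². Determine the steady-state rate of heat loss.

Q ≈ 11600 W

Treating each layer as a thermal resistance in series:
R_carbon steel = L/(kA) = 0.0019/(44.1×34.3) = 1.256×10^-6 K/W
R_ceramic-fibre blanket = L/(kA) = 0.035/(0.0732×34.3) = 0.01394 K/W
R_cast iron = L/(kA) = 0.0049/(46.3×34.3) = 3.085×10^-6 K/W
R_total = 0.01394 K/W
Q = ΔT / R_total = 162 / 0.01394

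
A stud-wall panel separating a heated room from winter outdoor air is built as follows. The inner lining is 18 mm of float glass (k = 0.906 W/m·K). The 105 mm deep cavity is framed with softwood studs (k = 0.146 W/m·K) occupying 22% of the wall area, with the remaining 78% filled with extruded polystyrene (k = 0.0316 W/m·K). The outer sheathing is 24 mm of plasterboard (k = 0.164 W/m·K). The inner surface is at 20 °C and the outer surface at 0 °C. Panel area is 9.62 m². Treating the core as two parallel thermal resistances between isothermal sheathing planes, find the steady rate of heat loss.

Sheathing layers in series; stud and cavity paths in parallel between them.
R_inner = 0.018/(0.906×9.62) = 0.002065 K/W
R_stud  = 0.105/(0.146×0.22×9.62) = 0.3398 K/W
R_cav   = 0.105/(0.0316×0.78×9.62) = 0.4428 K/W
1/R_core = 1/R_stud + 1/R_cav → R_core = 0.1923 K/W
R_outer = 0.024/(0.164×9.62) = 0.01521 K/W
R_total = 0.2095 K/W
Q = ΔT/R_total = 20/0.2095

Q ≈ 95.4 W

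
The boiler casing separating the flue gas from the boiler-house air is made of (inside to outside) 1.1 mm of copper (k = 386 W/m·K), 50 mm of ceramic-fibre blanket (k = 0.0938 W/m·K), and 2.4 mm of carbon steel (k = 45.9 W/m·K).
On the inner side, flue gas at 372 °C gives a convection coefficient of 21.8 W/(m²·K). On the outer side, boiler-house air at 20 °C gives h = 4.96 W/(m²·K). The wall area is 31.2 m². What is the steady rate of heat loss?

Model the wall as resistances in series:
R_inner film = 1/(h_i·A) = 1/(21.8×31.2) = 0.00147 K/W
R_copper = L/(kA) = 0.0011/(386×31.2) = 9.134×10^-8 K/W
R_ceramic-fibre blanket = L/(kA) = 0.05/(0.0938×31.2) = 0.01708 K/W
R_carbon steel = L/(kA) = 0.0024/(45.9×31.2) = 1.676×10^-6 K/W
R_outer film = 1/(h_o·A) = 1/(4.96×31.2) = 0.006462 K/W
R_total = 0.02502 K/W
Q = ΔT / R_total = 352 / 0.02502

Q ≈ 14100 W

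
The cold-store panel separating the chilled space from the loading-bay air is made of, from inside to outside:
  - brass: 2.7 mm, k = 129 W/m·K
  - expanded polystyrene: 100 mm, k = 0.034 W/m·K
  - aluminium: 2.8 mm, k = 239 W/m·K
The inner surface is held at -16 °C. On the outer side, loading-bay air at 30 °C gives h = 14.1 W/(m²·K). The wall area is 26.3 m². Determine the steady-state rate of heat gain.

Q ≈ 402 W

Using the resistance-network approach (series):
R_brass = L/(kA) = 0.0027/(129×26.3) = 7.958×10^-7 K/W
R_expanded polystyrene = L/(kA) = 0.1/(0.034×26.3) = 0.1118 K/W
R_aluminium = L/(kA) = 0.0028/(239×26.3) = 4.455×10^-7 K/W
R_outer film = 1/(h_o·A) = 1/(14.1×26.3) = 0.002697 K/W
R_total = 0.1145 K/W
Q = ΔT / R_total = 46 / 0.1145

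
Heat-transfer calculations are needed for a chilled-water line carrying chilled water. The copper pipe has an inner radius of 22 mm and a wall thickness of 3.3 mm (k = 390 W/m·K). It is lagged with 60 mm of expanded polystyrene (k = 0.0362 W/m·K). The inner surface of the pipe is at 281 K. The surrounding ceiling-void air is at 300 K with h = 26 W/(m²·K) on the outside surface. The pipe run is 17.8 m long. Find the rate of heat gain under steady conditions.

Per-layer cylindrical resistances, series-summed:
R_copper pipe wall = ln(25.3/22)/(2π×390×17.8) = 3.204×10^-6 K/W
R_expanded polystyrene = ln(85.3/25.3)/(2π×0.0362×17.8) = 0.3002 K/W
R_outer film = 1/(h_o·2πr_oL) = 1/(26×2π×0.0853×17.8) = 0.004032 K/W
R_total = 0.3042 K/W
Q = ΔT/R_total = 19/0.3042

Q ≈ 62.5 W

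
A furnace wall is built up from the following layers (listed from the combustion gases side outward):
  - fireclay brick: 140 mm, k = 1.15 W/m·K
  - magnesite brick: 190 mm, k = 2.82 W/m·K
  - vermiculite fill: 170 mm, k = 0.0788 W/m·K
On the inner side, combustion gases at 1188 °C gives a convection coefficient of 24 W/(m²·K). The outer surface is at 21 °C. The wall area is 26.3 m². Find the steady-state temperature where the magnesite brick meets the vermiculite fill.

T ≈ 1080 °C

Thermal resistances in series:
R_inner film = 1/(h_i·A) = 1/(24×26.3) = 0.001584 K/W
R_fireclay brick = L/(kA) = 0.14/(1.15×26.3) = 0.004629 K/W
R_magnesite brick = L/(kA) = 0.19/(2.82×26.3) = 0.002562 K/W
R_vermiculite fill = L/(kA) = 0.17/(0.0788×26.3) = 0.08203 K/W
R_total = 0.0908 K/W;  Q = ΔT/R_total = 1167/0.0908 = 12850 W
T_interface = T_inner − Q·ΣR(inner→interface) = 1188 − 12900×0.008775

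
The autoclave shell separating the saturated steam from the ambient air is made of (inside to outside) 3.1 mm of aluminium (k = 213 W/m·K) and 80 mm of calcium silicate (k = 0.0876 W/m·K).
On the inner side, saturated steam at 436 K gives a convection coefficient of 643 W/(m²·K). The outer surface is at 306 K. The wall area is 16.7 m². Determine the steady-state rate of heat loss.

Series thermal resistances:
R_inner film = 1/(h_i·A) = 1/(643×16.7) = 9.313×10^-5 K/W
R_aluminium = L/(kA) = 0.0031/(213×16.7) = 8.715×10^-7 K/W
R_calcium silicate = L/(kA) = 0.08/(0.0876×16.7) = 0.05469 K/W
R_total = 0.05478 K/W
Q = ΔT / R_total = 130 / 0.05478

Q ≈ 2370 W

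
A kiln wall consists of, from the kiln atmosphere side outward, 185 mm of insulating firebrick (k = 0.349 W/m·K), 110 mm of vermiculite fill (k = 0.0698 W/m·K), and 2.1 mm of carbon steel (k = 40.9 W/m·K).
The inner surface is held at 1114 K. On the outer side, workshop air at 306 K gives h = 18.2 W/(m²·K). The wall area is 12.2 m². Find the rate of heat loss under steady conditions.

Model the wall as resistances in series:
R_insulating firebrick = L/(kA) = 0.185/(0.349×12.2) = 0.04345 K/W
R_vermiculite fill = L/(kA) = 0.11/(0.0698×12.2) = 0.1292 K/W
R_carbon steel = L/(kA) = 0.0021/(40.9×12.2) = 4.209×10^-6 K/W
R_outer film = 1/(h_o·A) = 1/(18.2×12.2) = 0.004504 K/W
R_total = 0.1771 K/W
Q = ΔT / R_total = 808 / 0.1771

Q ≈ 4560 W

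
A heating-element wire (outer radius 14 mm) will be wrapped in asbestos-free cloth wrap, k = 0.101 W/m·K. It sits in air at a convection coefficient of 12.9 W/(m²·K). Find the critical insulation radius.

For a cylinder r_cr = k/h = 0.101/12.9
r_cr = 7.83 mm; since the bare radius (14 mm) is above r_cr, any added insulation will reduce heat loss.

r_cr ≈ 7.83 mm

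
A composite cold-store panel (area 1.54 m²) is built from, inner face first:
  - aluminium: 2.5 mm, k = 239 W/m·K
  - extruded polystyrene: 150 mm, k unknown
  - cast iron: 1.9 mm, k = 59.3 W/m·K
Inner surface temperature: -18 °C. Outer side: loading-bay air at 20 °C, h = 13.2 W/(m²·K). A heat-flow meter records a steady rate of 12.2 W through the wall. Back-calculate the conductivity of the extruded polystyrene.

k ≈ 0.0318 W/(m·K)

Thermal resistances in series:
R_aluminium = L/(kA) = 0.0025/(239×1.54) = 6.792×10^-6 K/W
R_cast iron = L/(kA) = 0.0019/(59.3×1.54) = 2.081×10^-5 K/W
R_outer film = 1/(h_o·A) = 1/(13.2×1.54) = 0.04919 K/W
Sum of known resistances R_other = 0.04922 K/W
Total R = ΔT/Q = 38/12.2 = 3.115 K/W
R_extruded polystyrene = R_total − R_other = 3.066 K/W
k = L/(R·A) = 0.15/(3.066×1.54)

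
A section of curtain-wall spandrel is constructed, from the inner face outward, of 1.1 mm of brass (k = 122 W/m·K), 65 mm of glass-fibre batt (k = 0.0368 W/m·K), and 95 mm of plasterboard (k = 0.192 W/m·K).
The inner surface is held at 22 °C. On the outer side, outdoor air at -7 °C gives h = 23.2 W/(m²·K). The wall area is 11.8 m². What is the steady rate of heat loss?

Q ≈ 149 W

Model the wall as resistances in series:
R_brass = L/(kA) = 0.0011/(122×11.8) = 7.641×10^-7 K/W
R_glass-fibre batt = L/(kA) = 0.065/(0.0368×11.8) = 0.1497 K/W
R_plasterboard = L/(kA) = 0.095/(0.192×11.8) = 0.04193 K/W
R_outer film = 1/(h_o·A) = 1/(23.2×11.8) = 0.003653 K/W
R_total = 0.1953 K/W
Q = ΔT / R_total = 29 / 0.1953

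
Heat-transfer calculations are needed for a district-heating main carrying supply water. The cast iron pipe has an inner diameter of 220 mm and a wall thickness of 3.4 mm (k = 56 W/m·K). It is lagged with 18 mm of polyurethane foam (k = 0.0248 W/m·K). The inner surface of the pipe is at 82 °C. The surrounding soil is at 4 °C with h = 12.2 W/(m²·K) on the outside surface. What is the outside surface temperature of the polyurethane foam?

Per-layer cylindrical resistances, series-summed:
R_cast iron pipe wall = ln(113.4/110)/(2π×56×1) = 8.651×10^-5 K/W
R_polyurethane foam = ln(131.4/113.4)/(2π×0.0248×1) = 0.9455 K/W
R_outer film = 1/(h_o·2πr_oL) = 1/(12.2×2π×0.1314×1) = 0.09928 K/W
R_total = 1.045 K/W
Q = ΔT/R_total = 78/1.045
Q = 74.7 W/m
T_interface = T_inner − Q·ΣR(inner→interface) = 82 − 74.7×0.9455

T ≈ 11.4 °C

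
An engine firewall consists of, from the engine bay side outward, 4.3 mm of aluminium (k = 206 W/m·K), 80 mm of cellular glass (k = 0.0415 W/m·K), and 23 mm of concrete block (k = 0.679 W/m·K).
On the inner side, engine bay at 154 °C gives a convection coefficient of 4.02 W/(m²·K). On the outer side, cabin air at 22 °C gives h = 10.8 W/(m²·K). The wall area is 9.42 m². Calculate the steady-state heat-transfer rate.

Treating each layer as a thermal resistance in series:
R_inner film = 1/(h_i·A) = 1/(4.02×9.42) = 0.02641 K/W
R_aluminium = L/(kA) = 0.0043/(206×9.42) = 2.216×10^-6 K/W
R_cellular glass = L/(kA) = 0.08/(0.0415×9.42) = 0.2046 K/W
R_concrete block = L/(kA) = 0.023/(0.679×9.42) = 0.003596 K/W
R_outer film = 1/(h_o·A) = 1/(10.8×9.42) = 0.009829 K/W
R_total = 0.2445 K/W
Q = ΔT / R_total = 132 / 0.2445

Q ≈ 540 W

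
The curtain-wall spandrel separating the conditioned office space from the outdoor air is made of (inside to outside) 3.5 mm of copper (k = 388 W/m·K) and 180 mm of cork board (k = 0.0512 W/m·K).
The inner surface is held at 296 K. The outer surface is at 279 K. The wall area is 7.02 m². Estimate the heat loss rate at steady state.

Series thermal resistances:
R_copper = L/(kA) = 0.0035/(388×7.02) = 1.285×10^-6 K/W
R_cork board = L/(kA) = 0.18/(0.0512×7.02) = 0.5008 K/W
R_total = 0.5008 K/W
Q = ΔT / R_total = 17 / 0.5008

Q ≈ 33.9 W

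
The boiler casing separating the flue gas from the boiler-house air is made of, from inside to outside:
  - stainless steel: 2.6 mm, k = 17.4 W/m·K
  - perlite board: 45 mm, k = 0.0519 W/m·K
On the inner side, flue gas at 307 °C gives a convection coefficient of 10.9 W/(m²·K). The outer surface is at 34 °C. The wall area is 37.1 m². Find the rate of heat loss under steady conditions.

Treating each layer as a thermal resistance in series:
R_inner film = 1/(h_i·A) = 1/(10.9×37.1) = 0.002473 K/W
R_stainless steel = L/(kA) = 0.0026/(17.4×37.1) = 4.028×10^-6 K/W
R_perlite board = L/(kA) = 0.045/(0.0519×37.1) = 0.02337 K/W
R_total = 0.02585 K/W
Q = ΔT / R_total = 273 / 0.02585

Q ≈ 10600 W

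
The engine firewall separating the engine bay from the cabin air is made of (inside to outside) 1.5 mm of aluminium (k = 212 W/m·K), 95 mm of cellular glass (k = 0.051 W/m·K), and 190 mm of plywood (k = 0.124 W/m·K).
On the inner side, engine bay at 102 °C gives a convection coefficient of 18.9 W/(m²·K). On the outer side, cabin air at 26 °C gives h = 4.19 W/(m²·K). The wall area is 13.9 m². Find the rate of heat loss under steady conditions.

Treating each layer as a thermal resistance in series:
R_inner film = 1/(h_i·A) = 1/(18.9×13.9) = 0.003806 K/W
R_aluminium = L/(kA) = 0.0015/(212×13.9) = 5.09×10^-7 K/W
R_cellular glass = L/(kA) = 0.095/(0.051×13.9) = 0.134 K/W
R_plywood = L/(kA) = 0.19/(0.124×13.9) = 0.1102 K/W
R_outer film = 1/(h_o·A) = 1/(4.19×13.9) = 0.01717 K/W
R_total = 0.2652 K/W
Q = ΔT / R_total = 76 / 0.2652

Q ≈ 287 W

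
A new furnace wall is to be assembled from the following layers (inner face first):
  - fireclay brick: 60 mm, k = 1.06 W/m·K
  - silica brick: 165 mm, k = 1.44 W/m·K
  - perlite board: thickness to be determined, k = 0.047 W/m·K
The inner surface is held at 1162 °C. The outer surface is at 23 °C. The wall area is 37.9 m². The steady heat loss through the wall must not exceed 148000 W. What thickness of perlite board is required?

L ≈ 5.66 mm

Series thermal resistances:
R_fireclay brick = L/(kA) = 0.06/(1.06×37.9) = 0.001494 K/W
R_silica brick = L/(kA) = 0.165/(1.44×37.9) = 0.003023 K/W
Sum of the known resistances R_other = 0.004517 K/W
Required total resistance R_tot = ΔT/Q_allow = 1139/148000 = 0.007696 K/W
R_perlite board = R_tot − R_other = 0.003179 K/W
L = R·k·A = 0.003179×0.047×37.9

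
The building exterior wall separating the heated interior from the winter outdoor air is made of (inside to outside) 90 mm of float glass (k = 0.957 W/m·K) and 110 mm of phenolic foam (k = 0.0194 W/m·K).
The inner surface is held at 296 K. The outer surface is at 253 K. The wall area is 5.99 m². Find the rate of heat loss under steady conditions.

Q ≈ 44.7 W

Thermal resistances in series:
R_float glass = L/(kA) = 0.09/(0.957×5.99) = 0.0157 K/W
R_phenolic foam = L/(kA) = 0.11/(0.0194×5.99) = 0.9466 K/W
R_total = 0.9623 K/W
Q = ΔT / R_total = 43 / 0.9623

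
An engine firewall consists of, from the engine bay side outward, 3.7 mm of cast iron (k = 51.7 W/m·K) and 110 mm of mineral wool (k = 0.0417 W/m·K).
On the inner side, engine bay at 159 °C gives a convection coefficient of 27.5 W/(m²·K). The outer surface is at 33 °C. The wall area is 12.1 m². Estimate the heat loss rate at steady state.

Using the resistance-network approach (series):
R_inner film = 1/(h_i·A) = 1/(27.5×12.1) = 0.003005 K/W
R_cast iron = L/(kA) = 0.0037/(51.7×12.1) = 5.915×10^-6 K/W
R_mineral wool = L/(kA) = 0.11/(0.0417×12.1) = 0.218 K/W
R_total = 0.221 K/W
Q = ΔT / R_total = 126 / 0.221

Q ≈ 570 W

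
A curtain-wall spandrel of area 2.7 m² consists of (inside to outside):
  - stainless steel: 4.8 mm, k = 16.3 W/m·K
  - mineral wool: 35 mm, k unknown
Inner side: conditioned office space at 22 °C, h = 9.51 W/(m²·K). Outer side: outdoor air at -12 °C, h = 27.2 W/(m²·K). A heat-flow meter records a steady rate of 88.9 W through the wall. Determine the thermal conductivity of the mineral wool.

Model the wall as resistances in series:
R_inner film = 1/(h_i·A) = 1/(9.51×2.7) = 0.03895 K/W
R_stainless steel = L/(kA) = 0.0048/(16.3×2.7) = 1.091×10^-4 K/W
R_outer film = 1/(h_o·A) = 1/(27.2×2.7) = 0.01362 K/W
Sum of known resistances R_other = 0.05267 K/W
Total R = ΔT/Q = 34/88.9 = 0.3825 K/W
R_mineral wool = R_total − R_other = 0.3298 K/W
k = L/(R·A) = 0.035/(0.3298×2.7)

k ≈ 0.0393 W/(m·K)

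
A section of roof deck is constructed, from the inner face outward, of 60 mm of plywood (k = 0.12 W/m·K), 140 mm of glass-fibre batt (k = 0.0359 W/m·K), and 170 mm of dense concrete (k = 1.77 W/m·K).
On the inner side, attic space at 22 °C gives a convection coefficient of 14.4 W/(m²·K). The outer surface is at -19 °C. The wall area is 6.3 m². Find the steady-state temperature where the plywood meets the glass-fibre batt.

T ≈ 16.9 °C

Using the resistance-network approach (series):
R_inner film = 1/(h_i·A) = 1/(14.4×6.3) = 0.01102 K/W
R_plywood = L/(kA) = 0.06/(0.12×6.3) = 0.07937 K/W
R_glass-fibre batt = L/(kA) = 0.14/(0.0359×6.3) = 0.619 K/W
R_dense concrete = L/(kA) = 0.17/(1.77×6.3) = 0.01525 K/W
R_total = 0.7246 K/W;  Q = ΔT/R_total = 41/0.7246 = 56.58 W
T_interface = T_inner − Q·ΣR(inner→interface) = 22 − 56.6×0.09039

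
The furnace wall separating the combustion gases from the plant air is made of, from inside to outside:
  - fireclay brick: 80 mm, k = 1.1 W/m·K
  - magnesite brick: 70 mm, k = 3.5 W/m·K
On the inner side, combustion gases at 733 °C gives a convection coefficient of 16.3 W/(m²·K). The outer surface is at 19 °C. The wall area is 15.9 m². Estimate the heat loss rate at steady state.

Q ≈ 73700 W

Model the wall as resistances in series:
R_inner film = 1/(h_i·A) = 1/(16.3×15.9) = 0.003858 K/W
R_fireclay brick = L/(kA) = 0.08/(1.1×15.9) = 0.004574 K/W
R_magnesite brick = L/(kA) = 0.07/(3.5×15.9) = 0.001258 K/W
R_total = 0.00969 K/W
Q = ΔT / R_total = 714 / 0.00969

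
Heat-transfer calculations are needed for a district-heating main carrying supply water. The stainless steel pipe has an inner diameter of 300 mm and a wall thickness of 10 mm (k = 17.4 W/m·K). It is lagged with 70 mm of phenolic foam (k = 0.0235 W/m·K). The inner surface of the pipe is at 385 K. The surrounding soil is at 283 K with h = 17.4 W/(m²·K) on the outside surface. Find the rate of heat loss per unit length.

Per-layer cylindrical resistances, series-summed:
R_stainless steel pipe wall = ln(160/150)/(2π×17.4×1) = 5.903×10^-4 K/W
R_phenolic foam = ln(230/160)/(2π×0.0235×1) = 2.458 K/W
R_outer film = 1/(h_o·2πr_oL) = 1/(17.4×2π×0.23×1) = 0.03977 K/W
R_total = 2.498 K/W
Q = ΔT/R_total = 102/2.498

q′ ≈ 40.8 W/m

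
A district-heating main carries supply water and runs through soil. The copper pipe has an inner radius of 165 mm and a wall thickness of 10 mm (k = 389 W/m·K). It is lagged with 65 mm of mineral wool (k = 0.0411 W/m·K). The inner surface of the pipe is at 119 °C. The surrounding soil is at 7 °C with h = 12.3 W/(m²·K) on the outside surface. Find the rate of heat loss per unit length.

Radial resistances (cylindrical: R_cond = ln(r_o/r_i)/(2πkL), R_conv = 1/(h·2πrL)):
R_copper pipe wall = ln(175/165)/(2π×389×1) = 2.407×10^-5 K/W
R_mineral wool = ln(240/175)/(2π×0.0411×1) = 1.223 K/W
R_outer film = 1/(h_o·2πr_oL) = 1/(12.3×2π×0.24×1) = 0.05391 K/W
R_total = 1.277 K/W
Q = ΔT/R_total = 112/1.277

q′ ≈ 87.7 W/m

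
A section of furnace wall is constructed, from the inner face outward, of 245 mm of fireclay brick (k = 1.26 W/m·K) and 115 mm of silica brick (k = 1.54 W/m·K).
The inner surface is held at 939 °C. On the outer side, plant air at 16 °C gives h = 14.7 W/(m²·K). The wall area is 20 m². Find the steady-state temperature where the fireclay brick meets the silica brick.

Treating each layer as a thermal resistance in series:
R_fireclay brick = L/(kA) = 0.245/(1.26×20) = 0.009722 K/W
R_silica brick = L/(kA) = 0.115/(1.54×20) = 0.003734 K/W
R_outer film = 1/(h_o·A) = 1/(14.7×20) = 0.003401 K/W
R_total = 0.01686 K/W;  Q = ΔT/R_total = 923/0.01686 = 54750 W
T_interface = T_inner − Q·ΣR(inner→interface) = 939 − 54800×0.009722

T ≈ 407 °C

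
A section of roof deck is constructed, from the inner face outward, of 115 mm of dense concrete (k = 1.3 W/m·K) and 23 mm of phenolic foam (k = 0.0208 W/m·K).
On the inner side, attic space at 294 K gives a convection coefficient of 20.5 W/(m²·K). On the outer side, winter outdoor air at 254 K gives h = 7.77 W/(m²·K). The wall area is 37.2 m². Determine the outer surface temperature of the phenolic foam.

Treating each layer as a thermal resistance in series:
R_inner film = 1/(h_i·A) = 1/(20.5×37.2) = 0.001311 K/W
R_dense concrete = L/(kA) = 0.115/(1.3×37.2) = 0.002378 K/W
R_phenolic foam = L/(kA) = 0.023/(0.0208×37.2) = 0.02972 K/W
R_outer film = 1/(h_o·A) = 1/(7.77×37.2) = 0.00346 K/W
R_total = 0.03687 K/W;  Q = ΔT/R_total = 40/0.03687 = 1085 W
T_interface = T_inner − Q·ΣR(inner→interface) = 294 − 1080×0.03341

T ≈ 258 K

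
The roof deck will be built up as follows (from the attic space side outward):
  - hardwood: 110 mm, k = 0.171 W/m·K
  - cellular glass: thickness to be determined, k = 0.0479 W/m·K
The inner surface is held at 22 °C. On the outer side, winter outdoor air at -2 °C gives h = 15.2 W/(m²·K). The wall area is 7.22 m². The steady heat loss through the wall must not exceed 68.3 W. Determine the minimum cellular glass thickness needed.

L ≈ 87.6 mm

Series thermal resistances:
R_hardwood = L/(kA) = 0.11/(0.171×7.22) = 0.0891 K/W
R_outer film = 1/(h_o·A) = 1/(15.2×7.22) = 0.009112 K/W
Sum of the known resistances R_other = 0.09821 K/W
Required total resistance R_tot = ΔT/Q_allow = 24/68.3 = 0.3514 K/W
R_cellular glass = R_tot − R_other = 0.2532 K/W
L = R·k·A = 0.2532×0.0479×7.22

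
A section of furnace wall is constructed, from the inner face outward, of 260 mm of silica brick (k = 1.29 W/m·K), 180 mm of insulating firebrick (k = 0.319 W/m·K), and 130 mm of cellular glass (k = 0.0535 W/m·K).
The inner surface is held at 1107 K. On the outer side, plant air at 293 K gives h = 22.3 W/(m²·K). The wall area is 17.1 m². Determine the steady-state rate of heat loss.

Thermal resistances in series:
R_silica brick = L/(kA) = 0.26/(1.29×17.1) = 0.01179 K/W
R_insulating firebrick = L/(kA) = 0.18/(0.319×17.1) = 0.033 K/W
R_cellular glass = L/(kA) = 0.13/(0.0535×17.1) = 0.1421 K/W
R_outer film = 1/(h_o·A) = 1/(22.3×17.1) = 0.002622 K/W
R_total = 0.1895 K/W
Q = ΔT / R_total = 814 / 0.1895

Q ≈ 4300 W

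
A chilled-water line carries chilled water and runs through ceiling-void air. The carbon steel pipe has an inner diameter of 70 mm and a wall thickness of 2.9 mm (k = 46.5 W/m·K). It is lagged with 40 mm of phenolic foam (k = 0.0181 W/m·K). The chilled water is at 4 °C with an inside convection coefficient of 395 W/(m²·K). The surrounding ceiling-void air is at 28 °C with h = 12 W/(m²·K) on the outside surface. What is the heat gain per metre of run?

q′ ≈ 3.68 W/m

Per-layer cylindrical resistances, series-summed:
R_inner film = 1/(h_i·2πr₁L) = 1/(395×2π×0.035×1) = 0.01151 K/W
R_carbon steel pipe wall = ln(37.9/35)/(2π×46.5×1) = 2.725×10^-4 K/W
R_phenolic foam = ln(77.9/37.9)/(2π×0.0181×1) = 6.335 K/W
R_outer film = 1/(h_o·2πr_oL) = 1/(12×2π×0.0779×1) = 0.1703 K/W
R_total = 6.517 K/W
Q = ΔT/R_total = 24/6.517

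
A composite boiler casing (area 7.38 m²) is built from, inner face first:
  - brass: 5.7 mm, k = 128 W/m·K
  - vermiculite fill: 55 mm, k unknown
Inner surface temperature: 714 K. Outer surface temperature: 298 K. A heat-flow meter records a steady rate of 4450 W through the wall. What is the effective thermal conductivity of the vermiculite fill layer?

Series thermal resistances:
R_brass = L/(kA) = 0.0057/(128×7.38) = 6.034×10^-6 K/W
Sum of known resistances R_other = 6.034×10^-6 K/W
Total R = ΔT/Q = 416/4450 = 0.09348 K/W
R_vermiculite fill = R_total − R_other = 0.09348 K/W
k = L/(R·A) = 0.055/(0.09348×7.38)

k ≈ 0.0797 W/(m·K)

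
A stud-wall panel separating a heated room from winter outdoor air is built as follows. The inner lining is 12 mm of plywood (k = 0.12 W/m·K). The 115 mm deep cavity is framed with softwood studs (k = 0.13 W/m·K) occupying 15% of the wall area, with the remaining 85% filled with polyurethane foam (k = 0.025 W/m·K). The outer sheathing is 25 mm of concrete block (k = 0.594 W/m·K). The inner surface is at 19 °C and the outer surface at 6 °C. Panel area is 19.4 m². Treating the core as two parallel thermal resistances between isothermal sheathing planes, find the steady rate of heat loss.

Q ≈ 85.1 W

Sheathing layers in series; stud and cavity paths in parallel between them.
R_inner = 0.012/(0.12×19.4) = 0.005155 K/W
R_stud  = 0.115/(0.13×0.15×19.4) = 0.304 K/W
R_cav   = 0.115/(0.025×0.85×19.4) = 0.279 K/W
1/R_core = 1/R_stud + 1/R_cav → R_core = 0.1455 K/W
R_outer = 0.025/(0.594×19.4) = 0.002169 K/W
R_total = 0.1528 K/W
Q = ΔT/R_total = 13/0.1528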